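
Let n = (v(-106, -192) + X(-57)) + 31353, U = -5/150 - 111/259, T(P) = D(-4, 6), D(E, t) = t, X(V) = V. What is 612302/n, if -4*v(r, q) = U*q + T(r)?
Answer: 42861140/2189063 ≈ 19.580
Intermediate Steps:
T(P) = 6
U = -97/210 (U = -5*1/150 - 111*1/259 = -1/30 - 3/7 = -97/210 ≈ -0.46190)
v(r, q) = -3/2 + 97*q/840 (v(r, q) = -(-97*q/210 + 6)/4 = -(6 - 97*q/210)/4 = -3/2 + 97*q/840)
n = 2189063/70 (n = ((-3/2 + (97/840)*(-192)) - 57) + 31353 = ((-3/2 - 776/35) - 57) + 31353 = (-1657/70 - 57) + 31353 = -5647/70 + 31353 = 2189063/70 ≈ 31272.)
612302/n = 612302/(2189063/70) = 612302*(70/2189063) = 42861140/2189063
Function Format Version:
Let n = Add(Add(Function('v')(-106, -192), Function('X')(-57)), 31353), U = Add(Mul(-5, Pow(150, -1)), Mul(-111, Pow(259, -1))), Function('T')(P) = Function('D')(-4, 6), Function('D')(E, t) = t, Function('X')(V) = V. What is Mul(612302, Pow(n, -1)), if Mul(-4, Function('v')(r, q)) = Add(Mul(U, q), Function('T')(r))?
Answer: Rational(42861140, 2189063) ≈ 19.580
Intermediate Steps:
Function('T')(P) = 6
U = Rational(-97, 210) (U = Add(Mul(-5, Rational(1, 150)), Mul(-111, Rational(1, 259))) = Add(Rational(-1, 30), Rational(-3, 7)) = Rational(-97, 210) ≈ -0.46190)
Function('v')(r, q) = Add(Rational(-3, 2), Mul(Rational(97, 840), q)) (Function('v')(r, q) = Mul(Rational(-1, 4), Add(Mul(Rational(-97, 210), q), 6)) = Mul(Rational(-1, 4), Add(6, Mul(Rational(-97, 210), q))) = Add(Rational(-3, 2), Mul(Rational(97, 840), q)))
n = Rational(2189063, 70) (n = Add(Add(Add(Rational(-3, 2), Mul(Rational(97, 840), -192)), -57), 31353) = Add(Add(Add(Rational(-3, 2), Rational(-776, 35)), -57), 31353) = Add(Add(Rational(-1657, 70), -57), 31353) = Add(Rational(-5647, 70), 31353) = Rational(2189063, 70) ≈ 31272.)
Mul(612302, Pow(n, -1)) = Mul(612302, Pow(Rational(2189063, 70), -1)) = Mul(612302, Rational(70, 2189063)) = Rational(42861140, 2189063)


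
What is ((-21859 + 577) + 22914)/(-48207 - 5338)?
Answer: -1632/53545 ≈ -0.030479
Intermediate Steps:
((-21859 + 577) + 22914)/(-48207 - 5338) = (-21282 + 22914)/(-53545) = 1632*(-1/53545) = -1632/53545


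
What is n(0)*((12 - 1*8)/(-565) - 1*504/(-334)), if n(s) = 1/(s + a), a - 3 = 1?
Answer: 35428/94355 ≈ 0.37548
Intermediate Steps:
a = 4 (a = 3 + 1 = 4)
n(s) = 1/(4 + s) (n(s) = 1/(s + 4) = 1/(4 + s))
n(0)*((12 - 1*8)/(-565) - 1*504/(-334)) = ((12 - 1*8)/(-565) - 1*504/(-334))/(4 + 0) = ((12 - 8)*(-1/565) - 504*(-1/334))/4 = (4*(-1/565) + 252/167)/4 = (-4/565 + 252/167)/4 = (¼)*(141712/94355) = 35428/94355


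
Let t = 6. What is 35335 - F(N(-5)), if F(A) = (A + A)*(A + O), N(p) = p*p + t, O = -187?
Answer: 45007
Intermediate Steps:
N(p) = 6 + p**2 (N(p) = p*p + 6 = p**2 + 6 = 6 + p**2)
F(A) = 2*A*(-187 + A) (F(A) = (A + A)*(A - 187) = (2*A)*(-187 + A) = 2*A*(-187 + A))
35335 - F(N(-5)) = 35335 - 2*(6 + (-5)**2)*(-187 + (6 + (-5)**2)) = 35335 - 2*(6 + 25)*(-187 + (6 + 25)) = 35335 - 2*31*(-187 + 31) = 35335 - 2*31*(-156) = 35335 - 1*(-9672) = 35335 + 9672 = 45007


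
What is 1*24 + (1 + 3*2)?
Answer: 31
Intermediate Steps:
1*24 + (1 + 3*2) = 24 + (1 + 6) = 24 + 7 = 31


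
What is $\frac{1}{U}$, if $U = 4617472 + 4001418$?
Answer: $\frac{1}{8618890} \approx 1.1602 \cdot 10^{-7}$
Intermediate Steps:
$U = 8618890$
$\frac{1}{U} = \frac{1}{8618890}$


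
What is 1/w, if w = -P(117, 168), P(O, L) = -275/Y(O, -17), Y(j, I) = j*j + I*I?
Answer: 13978/275 ≈ 50.829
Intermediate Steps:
Y(j, I) = I² + j² (Y(j, I) = j² + I² = I² + j²)
P(O, L) = -275/(289 + O²) (P(O, L) = -275/((-17)² + O²) = -275/(289 + O²))
w = 275/13978 (w = -(-275)/(289 + 117²) = -(-275)/(289 + 13689) = -(-275)/13978 = -1*(-275/13978) = 275/13978 ≈ 0.019674)
1/w = 1/(275/13978) = 13978/275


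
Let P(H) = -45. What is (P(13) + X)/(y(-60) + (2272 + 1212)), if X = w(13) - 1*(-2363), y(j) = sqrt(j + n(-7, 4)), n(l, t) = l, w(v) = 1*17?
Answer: 121420/181169 - 2335*I*sqrt(67)/12138323 ≈ 0.6702 - 0.0015746*I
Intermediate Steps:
w(v) = 17
y(j) = sqrt(-7 + j) (y(j) = sqrt(j - 7) = sqrt(-7 + j))
X = 2380 (X = 17 - 1*(-2363) = 17 + 2363 = 2380)
(P(13) + X)/(y(-60) + (2272 + 1212)) = (-45 + 2380)/(sqrt(-7 - 60) + (2272 + 1212)) = 2335/(sqrt(-67) + 3484) = 2335/(I*sqrt(67) + 3484) = 2335/(3484 + I*sqrt(67))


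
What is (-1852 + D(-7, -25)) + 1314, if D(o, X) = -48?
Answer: -586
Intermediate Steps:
(-1852 + D(-7, -25)) + 1314 = (-1852 - 48) + 1314 = -1900 + 1314 = -586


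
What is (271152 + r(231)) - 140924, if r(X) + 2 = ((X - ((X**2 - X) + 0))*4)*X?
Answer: -48748450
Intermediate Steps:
r(X) = -2 + X*(-4*X**2 + 8*X) (r(X) = -2 + ((X - ((X**2 - X) + 0))*4)*X = -2 + ((X - (X**2 - X))*4)*X = -2 + ((X + (X - X**2))*4)*X = -2 + ((-X**2 + 2*X)*4)*X = -2 + (-4*X**2 + 8*X)*X = -2 + X*(-4*X**2 + 8*X))
(271152 + r(231)) - 140924 = (271152 + (-2 - 4*231**3 + 8*231**2)) - 140924 = (271152 + (-2 - 4*12326391 + 8*53361)) - 140924 = (271152 + (-2 - 49305564 + 426888)) - 140924 = (271152 - 48878678) - 140924 = -48607526 - 140924 = -48748450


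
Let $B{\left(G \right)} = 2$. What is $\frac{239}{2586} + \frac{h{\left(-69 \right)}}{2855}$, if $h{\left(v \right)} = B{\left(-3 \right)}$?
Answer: $\frac{687517}{7383030} \approx 0.093121$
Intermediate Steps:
$h{\left(v \right)} = 2$
$\frac{239}{2586} + \frac{h{\left(-69 \right)}}{2855} = \frac{239}{2586} + \frac{2}{2855} = \frac{687517}{7383030}$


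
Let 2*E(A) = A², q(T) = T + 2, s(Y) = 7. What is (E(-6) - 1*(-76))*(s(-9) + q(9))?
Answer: 1692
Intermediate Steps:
q(T) = 2 + T
E(A) = A²/2
(E(-6) - 1*(-76))*(s(-9) + q(9)) = ((½)*(-6)² - 1*(-76))*(7 + (2 + 9)) = ((½)*36 + 76)*(7 + 11) = (18 + 76)*18 = 94*18 = 1692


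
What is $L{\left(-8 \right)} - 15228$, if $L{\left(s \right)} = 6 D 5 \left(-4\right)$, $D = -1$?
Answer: $-15108$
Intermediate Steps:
$L{\left(s \right)} = 120$ ($L{\left(s \right)} = 6 \left(-1\right) 5 \left(-4\right) = \left(-6\right) \left(-20\right) = 120$)
$L{\left(-8 \right)} - 15228 = 120 - 15228 = -15108$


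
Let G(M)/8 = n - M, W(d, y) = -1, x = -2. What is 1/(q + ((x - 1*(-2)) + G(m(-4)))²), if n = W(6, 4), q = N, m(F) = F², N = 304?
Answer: 1/18800 ≈ 5.3191e-5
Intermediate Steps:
q = 304
n = -1
G(M) = -8 - 8*M (G(M) = 8*(-1 - M) = -8 - 8*M)
1/(q + ((x - 1*(-2)) + G(m(-4)))²) = 1/(304 + ((-2 - 1*(-2)) + (-8 - 8*(-4)²))²) = 1/(304 + ((-2 + 2) + (-8 - 8*16))²) = 1/(304 + (0 + (-8 - 128))²) = 1/(304 + (0 - 136)²) = 1/(304 + (-136)²) = 1/(304 + 18496) = 1/18800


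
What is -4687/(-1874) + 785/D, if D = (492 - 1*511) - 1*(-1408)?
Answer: 7981333/2602986 ≈ 3.0662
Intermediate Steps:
D = 1389 (D = (492 - 511) + 1408 = -19 + 1408 = 1389)
-4687/(-1874) + 785/D = -4687/(-1874) + 785/1389 = -4687*(-1/1874) + 785*(1/1389) = 4687/1874 + 785/1389 = 7981333/2602986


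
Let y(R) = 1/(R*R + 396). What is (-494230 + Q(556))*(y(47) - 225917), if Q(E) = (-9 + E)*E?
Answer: 111875293310832/2605 ≈ 4.2946e+10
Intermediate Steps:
y(R) = 1/(396 + R²) (y(R) = 1/(R² + 396) = 1/(396 + R²))
Q(E) = E*(-9 + E)
(-494230 + Q(556))*(y(47) - 225917) = (-494230 + 556*(-9 + 556))*(1/(396 + 47²) - 225917) = (-494230 + 556*547)*(1/(396 + 2209) - 225917) = (-494230 + 304132)*(1/2605 - 225917) = -190098*(1/2605 - 225917) = -190098*(-588513784/2605) = 111875293310832/2605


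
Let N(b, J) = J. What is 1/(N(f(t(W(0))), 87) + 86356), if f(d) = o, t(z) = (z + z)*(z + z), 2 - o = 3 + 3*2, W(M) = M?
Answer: 1/86443 ≈ 1.1568e-5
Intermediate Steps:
o = -7 (o = 2 - (3 + 3*2) = 2 - (3 + 6) = 2 - 1*9 = 2 - 9 = -7)
t(z) = 4*z² (t(z) = (2*z)*(2*z) = 4*z²)
f(d) = -7
1/(N(f(t(W(0))), 87) + 86356) = 1/(87 + 86356) = 1/86443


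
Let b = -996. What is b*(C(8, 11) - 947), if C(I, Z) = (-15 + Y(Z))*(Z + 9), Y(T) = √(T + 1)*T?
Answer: 1242012 - 438240*√3 ≈ 4.8296e+5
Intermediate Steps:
Y(T) = T*√(1 + T) (Y(T) = √(1 + T)*T = T*√(1 + T))
C(I, Z) = (-15 + Z*√(1 + Z))*(9 + Z) (C(I, Z) = (-15 + Z*√(1 + Z))*(Z + 9) = (-15 + Z*√(1 + Z))*(9 + Z))
b*(C(8, 11) - 947) = -996*((-135 - 15*11 + 11²*√(1 + 11) + 9*11*√(1 + 11)) - 947) = -996*((-135 - 165 + 121*√12 + 9*11*√12) - 947) = -996*((-135 - 165 + 121*(2*√3) + 9*11*(2*√3)) - 947) = -996*((-135 - 165 + 242*√3 + 198*√3) - 947) = -996*((-300 + 440*√3) - 947) = -996*(-1247 + 440*√3) = 1242012 - 438240*√3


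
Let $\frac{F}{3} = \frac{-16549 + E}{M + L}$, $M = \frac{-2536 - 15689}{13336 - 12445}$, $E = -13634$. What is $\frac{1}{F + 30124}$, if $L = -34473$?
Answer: $\frac{126476}{3810295037} \approx 3.3193 \cdot 10^{-5}$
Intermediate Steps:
$M = - \frac{225}{11}$ ($M = - \frac{18225}{891} = \left(-18225\right) \frac{1}{891} = - \frac{225}{11} \approx -20.455$)
$F = \frac{332013}{126476}$ ($F = 3 \frac{-16549 - 13634}{- \frac{225}{11} - 34473} = 3 \left(- \frac{30183}{- \frac{379428}{11}}\right) = 3 \left(\left(-30183\right) \left(- \frac{11}{379428}\right)\right) = 3 \cdot \frac{110671}{126476} = \frac{332013}{126476} \approx 2.6251$)
$\frac{1}{F + 30124} = \frac{1}{\frac{332013}{126476} + 30124} = \frac{1}{\frac{3810295037}{126476}} = \frac{126476}{3810295037}$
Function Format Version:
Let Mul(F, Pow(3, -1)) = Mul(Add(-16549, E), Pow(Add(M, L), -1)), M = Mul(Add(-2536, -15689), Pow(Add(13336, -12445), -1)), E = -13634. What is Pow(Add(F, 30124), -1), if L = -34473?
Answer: Rational(126476, 3810295037) ≈ 3.3193e-5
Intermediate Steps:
M = Rational(-225, 11) (M = Mul(-18225, Pow(891, -1)) = Mul(-18225, Rational(1, 891)) = Rational(-225, 11) ≈ -20.455)
F = Rational(332013, 126476) (F = Mul(3, Mul(Add(-16549, -13634), Pow(Add(Rational(-225, 11), -34473), -1))) = Mul(3, Mul(-30183, Pow(Rational(-379428, 11), -1))) = Mul(3, Mul(-30183, Rational(-11, 379428))) = Mul(3, Rational(110671, 126476)) = Rational(332013, 126476) ≈ 2.6251)
Pow(Add(F, 30124), -1) = Pow(Add(Rational(332013, 126476), 30124), -1) = Pow(Rational(3810295037, 126476), -1) = Rational(126476, 3810295037)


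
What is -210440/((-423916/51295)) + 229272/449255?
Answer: 1212397296204538/47611595645 ≈ 25464.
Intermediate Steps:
-210440/((-423916/51295)) + 229272/449255 = -210440/((-423916*1/51295)) + 229272*(1/449255) = -210440/(-423916/51295) + 229272/449255 = -210440*(-51295/423916) + 229272/449255 = 2698629950/105979 + 229272/449255 = 1212397296204538/47611595645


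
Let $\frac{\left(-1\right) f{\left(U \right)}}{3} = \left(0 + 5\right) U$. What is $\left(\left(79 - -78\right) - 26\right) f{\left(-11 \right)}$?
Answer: $21615$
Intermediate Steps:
$f{\left(U \right)} = - 15 U$ ($f{\left(U \right)} = - 3 \left(0 + 5\right) U = - 3 \cdot 5 U = - 15 U$)
$\left(\left(79 - -78\right) - 26\right) f{\left(-11 \right)} = \left(\left(79 - -78\right) - 26\right) \left(\left(-15\right) \left(-11\right)\right) = \left(\left(79 + 78\right) - 26\right) 165 = \left(157 - 26\right) 165 = 131 \cdot 165 = 21615$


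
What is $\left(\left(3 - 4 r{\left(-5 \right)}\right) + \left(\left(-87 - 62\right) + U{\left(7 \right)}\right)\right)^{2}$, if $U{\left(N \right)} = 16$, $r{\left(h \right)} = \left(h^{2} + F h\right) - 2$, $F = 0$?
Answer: $49284$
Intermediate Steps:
$r{\left(h \right)} = -2 + h^{2}$ ($r{\left(h \right)} = \left(h^{2} + 0 h\right) - 2 = \left(h^{2} + 0\right) - 2 = h^{2} - 2 = -2 + h^{2}$)
$\left(\left(3 - 4 r{\left(-5 \right)}\right) + \left(\left(-87 - 62\right) + U{\left(7 \right)}\right)\right)^{2} = \left(\left(3 - 4 \left(-2 + \left(-5\right)^{2}\right)\right) + \left(\left(-87 - 62\right) + 16\right)\right)^{2} = \left(\left(3 - 4 \left(-2 + 25\right)\right) + \left(\left(-87 - 62\right) + 16\right)\right)^{2} = \left(\left(3 - 92\right) + \left(-149 + 16\right)\right)^{2} = \left(\left(3 - 92\right) - 133\right)^{2} = \left(-89 - 133\right)^{2} = \left(-222\right)^{2} = 49284$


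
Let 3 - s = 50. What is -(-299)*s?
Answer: -14053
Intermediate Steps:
s = -47 (s = 3 - 1*50 = 3 - 50 = -47)
-(-299)*s = -(-299)*(-47) = -1*14053 = -14053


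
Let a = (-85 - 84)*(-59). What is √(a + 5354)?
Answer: 5*√613 ≈ 123.79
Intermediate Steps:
a = 9971 (a = -169*(-59) = 9971)
√(a + 5354) = √(9971 + 5354) = √15325 = 5*√613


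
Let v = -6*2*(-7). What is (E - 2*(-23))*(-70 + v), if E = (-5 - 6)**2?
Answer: 2338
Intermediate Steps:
v = 84 (v = -12*(-7) = 84)
E = 121 (E = (-11)**2 = 121)
(E - 2*(-23))*(-70 + v) = (121 - 2*(-23))*(-70 + 84) = (121 + 46)*14 = 167*14 = 2338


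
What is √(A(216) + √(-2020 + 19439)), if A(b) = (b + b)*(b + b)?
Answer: √(186624 + √17419) ≈ 432.15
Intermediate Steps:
A(b) = 4*b² (A(b) = (2*b)*(2*b) = 4*b²)
√(A(216) + √(-2020 + 19439)) = √(4*216² + √(-2020 + 19439)) = √(4*46656 + √17419) = √(186624 + √17419)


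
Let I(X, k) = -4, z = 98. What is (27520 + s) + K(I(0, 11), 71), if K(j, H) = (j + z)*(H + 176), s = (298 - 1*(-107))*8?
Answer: 53978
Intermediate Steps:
s = 3240 (s = (298 + 107)*8 = 405*8 = 3240)
K(j, H) = (98 + j)*(176 + H) (K(j, H) = (j + 98)*(H + 176) = (98 + j)*(176 + H))
(27520 + s) + K(I(0, 11), 71) = (27520 + 3240) + (17248 + 98*71 + 176*(-4) + 71*(-4)) = 30760 + (17248 + 6958 - 704 - 284) = 30760 + 23218 = 53978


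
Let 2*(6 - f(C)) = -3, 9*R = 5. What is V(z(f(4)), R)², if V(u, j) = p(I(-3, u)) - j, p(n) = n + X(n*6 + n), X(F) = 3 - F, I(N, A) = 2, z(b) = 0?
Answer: 7396/81 ≈ 91.309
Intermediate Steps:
R = 5/9 (R = (⅑)*5 = 5/9 ≈ 0.55556)
f(C) = 15/2 (f(C) = 6 - ½*(-3) = 6 + 3/2 = 15/2)
p(n) = 3 - 6*n (p(n) = n + (3 - (n*6 + n)) = n + (3 - (6*n + n)) = n + (3 - 7*n) = 3 - 6*n)
V(u, j) = -9 - j (V(u, j) = (3 - 6*2) - j = (3 - 12) - j = -9 - j)
V(z(f(4)), R)² = (-9 - 1*5/9)² = (-9 - 5/9)² = (-86/9)² = 7396/81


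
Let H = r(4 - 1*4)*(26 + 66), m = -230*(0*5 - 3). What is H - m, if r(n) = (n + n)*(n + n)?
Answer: -690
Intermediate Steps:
m = 690 (m = -230*(0 - 3) = -230*(-3) = 690)
r(n) = 4*n² (r(n) = (2*n)*(2*n) = 4*n²)
H = 0 (H = (4*(4 - 1*4)²)*(26 + 66) = (4*(4 - 4)²)*92 = (4*0²)*92 = (4*0)*92 = 0*92 = 0)
H - m = 0 - 1*690 = 0 - 690 = -690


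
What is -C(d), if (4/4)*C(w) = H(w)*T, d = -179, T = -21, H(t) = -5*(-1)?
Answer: 105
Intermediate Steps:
H(t) = 5
C(w) = -105 (C(w) = 5*(-21) = -105)
-C(d) = -1*(-105) = 105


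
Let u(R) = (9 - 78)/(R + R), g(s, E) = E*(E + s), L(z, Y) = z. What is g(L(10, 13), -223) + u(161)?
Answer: 664983/14 ≈ 47499.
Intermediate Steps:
u(R) = -69/(2*R) (u(R) = -69*1/(2*R) = -69/(2*R))
g(L(10, 13), -223) + u(161) = -223*(-223 + 10) - 69/2/161 = -223*(-213) - 69/2*1/161 = 47499 - 3/14 = 664983/14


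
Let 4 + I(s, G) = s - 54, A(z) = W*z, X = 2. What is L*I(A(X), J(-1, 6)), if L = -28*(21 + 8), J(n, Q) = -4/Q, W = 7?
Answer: 35728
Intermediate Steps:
A(z) = 7*z
I(s, G) = -58 + s (I(s, G) = -4 + (s - 54) = -4 + (-54 + s) = -58 + s)
L = -812 (L = -28*29 = -812)
L*I(A(X), J(-1, 6)) = -812*(-58 + 7*2) = -812*(-58 + 14) = -812*(-44) = 35728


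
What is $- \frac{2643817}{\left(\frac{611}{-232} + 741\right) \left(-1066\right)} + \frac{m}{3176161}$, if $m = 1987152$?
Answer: $\frac{1155507659291108}{289994403060713} \approx 3.9846$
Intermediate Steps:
$- \frac{2643817}{\left(\frac{611}{-232} + 741\right) \left(-1066\right)} + \frac{m}{3176161} = - \frac{2643817}{\left(\frac{611}{-232} + 741\right) \left(-1066\right)} + \frac{1987152}{3176161} = - \frac{2643817}{\left(611 \left(- \frac{1}{232}\right) + 741\right) \left(-1066\right)} + 1987152 \cdot \frac{1}{3176161} = - \frac{2643817}{\left(- \frac{611}{232} + 741\right) \left(-1066\right)} + \frac{1987152}{3176161} = - \frac{2643817}{\frac{171301}{232} \left(-1066\right)} + \frac{1987152}{3176161} = - \frac{2643817}{- \frac{91303433}{116}} + \frac{1987152}{3176161} = \left(-2643817\right) \left(- \frac{116}{91303433}\right) + \frac{1987152}{3176161} = \frac{306682772}{91303433} + \frac{1987152}{3176161} = \frac{1155507659291108}{289994403060713}$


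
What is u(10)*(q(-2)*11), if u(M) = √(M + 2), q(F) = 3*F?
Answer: -132*√3 ≈ -228.63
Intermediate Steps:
u(M) = √(2 + M)
u(10)*(q(-2)*11) = √(2 + 10)*((3*(-2))*11) = √12*(-6*11) = (2*√3)*(-66) = -132*√3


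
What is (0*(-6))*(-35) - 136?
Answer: -136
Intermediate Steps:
(0*(-6))*(-35) - 136 = 0*(-35) - 136 = 0 - 136 = -136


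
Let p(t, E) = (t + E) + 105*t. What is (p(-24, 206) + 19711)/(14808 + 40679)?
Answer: 17373/55487 ≈ 0.31310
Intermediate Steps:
p(t, E) = E + 106*t (p(t, E) = (E + t) + 105*t = E + 106*t)
(p(-24, 206) + 19711)/(14808 + 40679) = ((206 + 106*(-24)) + 19711)/(14808 + 40679) = ((206 - 2544) + 19711)/55487 = (-2338 + 19711)*(1/55487) = 17373*(1/55487) = 17373/55487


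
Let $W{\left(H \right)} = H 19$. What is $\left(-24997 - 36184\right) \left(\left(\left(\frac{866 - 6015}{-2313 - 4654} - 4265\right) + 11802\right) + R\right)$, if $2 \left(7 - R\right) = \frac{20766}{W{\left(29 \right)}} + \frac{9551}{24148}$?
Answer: $- \frac{85363437208844794909}{185399505832} \approx -4.6043 \cdot 10^{8}$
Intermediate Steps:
$W{\left(H \right)} = 19 H$
$R = - \frac{320442297}{26611096}$ ($R = 7 - \frac{\frac{20766}{19 \cdot 29} + \frac{9551}{24148}}{2} = 7 - \frac{\frac{20766}{551} + 9551 \cdot \frac{1}{24148}}{2} = 7 - \frac{20766 \cdot \frac{1}{551} + \frac{9551}{24148}}{2} = 7 - \frac{\frac{20766}{551} + \frac{9551}{24148}}{2} = 7 - \frac{506719969}{26611096} = - \frac{320442297}{26611096} \approx -12.042$)
$\left(-24997 - 36184\right) \left(\left(\left(\frac{866 - 6015}{-2313 - 4654} - 4265\right) + 11802\right) + R\right) = \left(-24997 - 36184\right) \left(\left(\left(\frac{866 - 6015}{-2313 - 4654} - 4265\right) + 11802\right) - \frac{320442297}{26611096}\right) = - 61181 \left(\left(\left(- \frac{5149}{-6967} - 4265\right) + 11802\right) - \frac{320442297}{26611096}\right) = - 61181 \left(\left(\left(\left(-5149\right) \left(- \frac{1}{6967}\right) - 4265\right) + 11802\right) - \frac{320442297}{26611096}\right) = - 61181 \left(\left(\left(\frac{5149}{6967} - 4265\right) + 11802\right) - \frac{320442297}{26611096}\right) = - 61181 \left(\left(- \frac{29709106}{6967} + 11802\right) - \frac{320442297}{26611096}\right) = - 61181 \left(\frac{52515428}{6967} - \frac{320442297}{26611096}\right) = \left(-61181\right) \frac{1395260574505889}{185399505832} = - \frac{85363437208844794909}{185399505832}$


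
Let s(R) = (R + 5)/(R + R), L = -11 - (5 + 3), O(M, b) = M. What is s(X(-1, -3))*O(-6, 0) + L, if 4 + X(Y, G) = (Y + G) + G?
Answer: -227/11 ≈ -20.636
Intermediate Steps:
L = -19 (L = -11 - 1*8 = -11 - 8 = -19)
X(Y, G) = -4 + Y + 2*G (X(Y, G) = -4 + ((Y + G) + G) = -4 + ((G + Y) + G) = -4 + (Y + 2*G) = -4 + Y + 2*G)
s(R) = (5 + R)/(2*R) (s(R) = (5 + R)/((2*R)) = (5 + R)*(1/(2*R)) = (5 + R)/(2*R))
s(X(-1, -3))*O(-6, 0) + L = ((5 + (-4 - 1 + 2*(-3)))/(2*(-4 - 1 + 2*(-3))))*(-6) - 19 = ((5 + (-4 - 1 - 6))/(2*(-4 - 1 - 6)))*(-6) - 19 = ((½)*(5 - 11)/(-11))*(-6) - 19 = ((½)*(-1/11)*(-6))*(-6) - 19 = (3/11)*(-6) - 19 = -18/11 - 19 = -227/11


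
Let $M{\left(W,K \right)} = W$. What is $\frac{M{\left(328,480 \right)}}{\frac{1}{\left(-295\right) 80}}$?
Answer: $-7740800$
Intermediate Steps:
$\frac{M{\left(328,480 \right)}}{\frac{1}{\left(-295\right) 80}} = \frac{328}{\frac{1}{\left(-295\right) 80}} = \frac{328}{\frac{1}{-23600}} = \frac{328}{- \frac{1}{23600}} = 328 \left(-23600\right) = -7740800$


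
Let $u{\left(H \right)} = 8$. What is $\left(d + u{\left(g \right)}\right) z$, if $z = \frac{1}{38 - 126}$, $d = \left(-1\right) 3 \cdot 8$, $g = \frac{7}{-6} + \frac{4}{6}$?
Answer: $\frac{2}{11} \approx 0.18182$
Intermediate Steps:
$g = - \frac{1}{2}$ ($g = 7 \left(- \frac{1}{6}\right) + 4 \cdot \frac{1}{6} = - \frac{7}{6} + \frac{2}{3} = - \frac{1}{2} \approx -0.5$)
$d = -24$ ($d = \left(-3\right) 8 = -24$)
$z = - \frac{1}{88}$ ($z = \frac{1}{-88} = - \frac{1}{88} \approx -0.011364$)
$\left(d + u{\left(g \right)}\right) z = \left(-24 + 8\right) \left(- \frac{1}{88}\right) = \left(-16\right) \left(- \frac{1}{88}\right) = \frac{2}{11}$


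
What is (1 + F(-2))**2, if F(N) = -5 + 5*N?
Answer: 196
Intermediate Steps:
(1 + F(-2))**2 = (1 + (-5 + 5*(-2)))**2 = (1 + (-5 - 10))**2 = (1 - 15)**2 = (-14)**2 = 196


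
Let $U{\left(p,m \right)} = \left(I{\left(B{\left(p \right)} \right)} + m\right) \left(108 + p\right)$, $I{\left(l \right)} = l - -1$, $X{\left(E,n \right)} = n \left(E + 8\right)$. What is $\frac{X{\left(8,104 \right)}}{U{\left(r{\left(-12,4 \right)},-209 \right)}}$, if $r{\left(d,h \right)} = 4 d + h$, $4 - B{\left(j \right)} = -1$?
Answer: $- \frac{26}{203} \approx -0.12808$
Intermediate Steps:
$X{\left(E,n \right)} = n \left(8 + E\right)$
$B{\left(j \right)} = 5$ ($B{\left(j \right)} = 4 - -1 = 4 + 1 = 5$)
$I{\left(l \right)} = 1 + l$ ($I{\left(l \right)} = l + 1 = 1 + l$)
$r{\left(d,h \right)} = h + 4 d$
$U{\left(p,m \right)} = \left(6 + m\right) \left(108 + p\right)$ ($U{\left(p,m \right)} = \left(\left(1 + 5\right) + m\right) \left(108 + p\right) = \left(6 + m\right) \left(108 + p\right)$)
$\frac{X{\left(8,104 \right)}}{U{\left(r{\left(-12,4 \right)},-209 \right)}} = \frac{104 \left(8 + 8\right)}{648 + 6 \left(4 + 4 \left(-12\right)\right) + 108 \left(-209\right) - 209 \left(4 + 4 \left(-12\right)\right)} = \frac{104 \cdot 16}{648 + 6 \left(4 - 48\right) - 22572 - 209 \left(4 - 48\right)} = \frac{1664}{648 + 6 \left(-44\right) - 22572 - -9196} = \frac{1664}{648 - 264 - 22572 + 9196} = \frac{1664}{-12992} = 1664 \left(- \frac{1}{12992}\right) = - \frac{26}{203}$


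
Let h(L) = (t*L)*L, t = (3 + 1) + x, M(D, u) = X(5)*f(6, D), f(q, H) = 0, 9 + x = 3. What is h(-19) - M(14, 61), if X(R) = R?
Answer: -722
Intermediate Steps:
x = -6 (x = -9 + 3 = -6)
M(D, u) = 0 (M(D, u) = 5*0 = 0)
t = -2 (t = (3 + 1) - 6 = 4 - 6 = -2)
h(L) = -2*L² (h(L) = (-2*L)*L = -2*L²)
h(-19) - M(14, 61) = -2*(-19)² - 1*0 = -2*361 + 0 = -722 + 0 = -722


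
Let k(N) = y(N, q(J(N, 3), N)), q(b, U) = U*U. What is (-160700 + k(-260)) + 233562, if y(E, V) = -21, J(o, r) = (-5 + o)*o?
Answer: 72841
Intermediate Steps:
J(o, r) = o*(-5 + o)
q(b, U) = U²
k(N) = -21
(-160700 + k(-260)) + 233562 = (-160700 - 21) + 233562 = -160721 + 233562 = 72841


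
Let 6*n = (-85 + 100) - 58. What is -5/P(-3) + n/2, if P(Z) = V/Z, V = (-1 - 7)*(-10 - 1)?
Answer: -901/264 ≈ -3.4129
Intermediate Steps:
n = -43/6 (n = ((-85 + 100) - 58)/6 = (15 - 58)/6 = (1/6)*(-43) = -43/6 ≈ -7.1667)
V = 88 (V = -8*(-11) = 88)
P(Z) = 88/Z
-5/P(-3) + n/2 = -5/(88/(-3)) - 43/6/2 = -5/(88*(-1/3)) - 43/6*1/2 = -5/(-88/3) - 43/12 = -5*(-3/88) - 43/12 = 15/88 - 43/12 = -901/264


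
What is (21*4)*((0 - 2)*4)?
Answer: -672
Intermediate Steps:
(21*4)*((0 - 2)*4) = 84*(-2*4) = 84*(-8) = -672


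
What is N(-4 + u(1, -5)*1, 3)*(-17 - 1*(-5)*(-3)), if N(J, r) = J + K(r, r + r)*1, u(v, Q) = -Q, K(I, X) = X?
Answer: -224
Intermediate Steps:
N(J, r) = J + 2*r (N(J, r) = J + (r + r)*1 = J + (2*r)*1 = J + 2*r)
N(-4 + u(1, -5)*1, 3)*(-17 - 1*(-5)*(-3)) = ((-4 - 1*(-5)*1) + 2*3)*(-17 - 1*(-5)*(-3)) = ((-4 + 5*1) + 6)*(-17 + 5*(-3)) = ((-4 + 5) + 6)*(-17 - 15) = (1 + 6)*(-32) = 7*(-32) = -224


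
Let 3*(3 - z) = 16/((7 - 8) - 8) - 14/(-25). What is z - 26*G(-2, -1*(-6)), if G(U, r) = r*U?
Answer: 212899/675 ≈ 315.41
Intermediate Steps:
G(U, r) = U*r
z = 2299/675 (z = 3 - (16/((7 - 8) - 8) - 14/(-25))/3 = 3 - (16/(-1 - 8) - 14*(-1/25))/3 = 3 - (16/(-9) + 14/25)/3 = 3 - (16*(-⅑) + 14/25)/3 = 3 - (-16/9 + 14/25)/3 = 3 - ⅓*(-274/225) = 3 + 274/675 = 2299/675 ≈ 3.4059)
z - 26*G(-2, -1*(-6)) = 2299/675 - (-52)*(-1*(-6)) = 2299/675 - (-52)*6 = 2299/675 - 26*(-12) = 2299/675 + 312 = 212899/675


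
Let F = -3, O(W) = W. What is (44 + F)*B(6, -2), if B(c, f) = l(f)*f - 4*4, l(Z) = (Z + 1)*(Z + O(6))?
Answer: -328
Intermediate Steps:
l(Z) = (1 + Z)*(6 + Z) (l(Z) = (Z + 1)*(Z + 6) = (1 + Z)*(6 + Z))
B(c, f) = -16 + f*(6 + f² + 7*f) (B(c, f) = (6 + f² + 7*f)*f - 4*4 = f*(6 + f² + 7*f) - 16 = -16 + f*(6 + f² + 7*f))
(44 + F)*B(6, -2) = (44 - 3)*(-16 - 2*(6 + (-2)² + 7*(-2))) = 41*(-16 - 2*(6 + 4 - 14)) = 41*(-16 - 2*(-4)) = 41*(-16 + 8) = 41*(-8) = -328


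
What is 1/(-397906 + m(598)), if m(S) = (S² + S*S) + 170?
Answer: 1/317472 ≈ 3.1499e-6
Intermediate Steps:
m(S) = 170 + 2*S² (m(S) = (S² + S²) + 170 = 2*S² + 170 = 170 + 2*S²)
1/(-397906 + m(598)) = 1/(-397906 + (170 + 2*598²)) = 1/(-397906 + (170 + 2*357604)) = 1/(-397906 + (170 + 715208)) = 1/(-397906 + 715378) = 1/317472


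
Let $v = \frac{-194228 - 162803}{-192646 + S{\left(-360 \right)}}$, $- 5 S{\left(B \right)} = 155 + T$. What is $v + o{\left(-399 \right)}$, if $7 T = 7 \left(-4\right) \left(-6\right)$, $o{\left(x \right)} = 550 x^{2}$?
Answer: $\frac{84356623700105}{963409} \approx 8.7561 \cdot 10^{7}$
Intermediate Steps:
$T = 24$ ($T = \frac{7 \left(-4\right) \left(-6\right)}{7} = \frac{\left(-28\right) \left(-6\right)}{7} = \frac{1}{7} \cdot 168 = 24$)
$S{\left(B \right)} = - \frac{179}{5}$ ($S{\left(B \right)} = - \frac{155 + 24}{5} = \left(- \frac{1}{5}\right) 179 = - \frac{179}{5}$)
$v = \frac{1785155}{963409}$ ($v = \frac{-194228 - 162803}{-192646 - \frac{179}{5}} = - \frac{357031}{- \frac{963409}{5}} = \left(-357031\right) \left(- \frac{5}{963409}\right) = \frac{1785155}{963409} \approx 1.853$)
$v + o{\left(-399 \right)} = \frac{1785155}{963409} + 550 \left(-399\right)^{2} = \frac{1785155}{963409} + 550 \cdot 159201 = \frac{1785155}{963409} + 87560550 = \frac{84356623700105}{963409}$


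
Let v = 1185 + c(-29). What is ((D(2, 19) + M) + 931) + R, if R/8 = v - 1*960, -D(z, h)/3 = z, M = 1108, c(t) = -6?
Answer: 3785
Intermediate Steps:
D(z, h) = -3*z
v = 1179 (v = 1185 - 6 = 1179)
R = 1752 (R = 8*(1179 - 1*960) = 8*(1179 - 960) = 8*219 = 1752)
((D(2, 19) + M) + 931) + R = ((-3*2 + 1108) + 931) + 1752 = ((-6 + 1108) + 931) + 1752 = (1102 + 931) + 1752 = 2033 + 1752 = 3785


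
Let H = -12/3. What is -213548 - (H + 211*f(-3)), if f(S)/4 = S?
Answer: -211012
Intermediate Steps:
f(S) = 4*S
H = -4 (H = -12/3 = -4*1 = -4)
-213548 - (H + 211*f(-3)) = -213548 - (-4 + 211*(4*(-3))) = -213548 - (-4 + 211*(-12)) = -213548 - (-4 - 2532) = -213548 - 1*(-2536) = -213548 + 2536 = -211012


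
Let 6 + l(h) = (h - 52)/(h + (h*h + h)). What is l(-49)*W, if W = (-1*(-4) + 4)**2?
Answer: -890816/2303 ≈ -386.81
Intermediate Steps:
W = 64 (W = (4 + 4)**2 = 8**2 = 64)
l(h) = -6 + (-52 + h)/(h**2 + 2*h) (l(h) = -6 + (h - 52)/(h + (h*h + h)) = -6 + (-52 + h)/(h + (h**2 + h)) = -6 + (-52 + h)/(h + (h + h**2)) = -6 + (-52 + h)/(h**2 + 2*h))
l(-49)*W = ((-52 - 11*(-49) - 6*(-49)**2)/((-49)*(2 - 49)))*64 = -1/49*(-52 + 539 - 6*2401)/(-47)*64 = -1/49*(-1/47)*(-52 + 539 - 14406)*64 = -1/49*(-1/47)*(-13919)*64 = -13919/2303*64 = -890816/2303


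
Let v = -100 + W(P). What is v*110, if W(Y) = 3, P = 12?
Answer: -10670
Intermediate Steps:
v = -97 (v = -100 + 3 = -97)
v*110 = -97*110 = -10670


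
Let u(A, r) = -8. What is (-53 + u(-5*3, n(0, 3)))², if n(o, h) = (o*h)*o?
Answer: 3721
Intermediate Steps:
n(o, h) = h*o² (n(o, h) = (h*o)*o = h*o²)
(-53 + u(-5*3, n(0, 3)))² = (-53 - 8)² = (-61)² = 3721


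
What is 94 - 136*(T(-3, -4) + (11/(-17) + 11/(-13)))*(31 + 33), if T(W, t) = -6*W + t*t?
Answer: -3676986/13 ≈ -2.8285e+5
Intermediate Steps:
T(W, t) = t² - 6*W (T(W, t) = -6*W + t² = t² - 6*W)
94 - 136*(T(-3, -4) + (11/(-17) + 11/(-13)))*(31 + 33) = 94 - 136*(((-4)² - 6*(-3)) + (11/(-17) + 11/(-13)))*(31 + 33) = 94 - 136*((16 + 18) + (11*(-1/17) + 11*(-1/13)))*64 = 94 - 136*(34 + (-11/17 - 11/13))*64 = 94 - 136*(34 - 330/221)*64 = 94 - 57472*64/13 = 94 - 136*459776/221 = 94 - 3678208/13 = -3676986/13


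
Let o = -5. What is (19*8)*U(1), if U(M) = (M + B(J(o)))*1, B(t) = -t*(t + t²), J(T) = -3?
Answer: 2888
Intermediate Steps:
B(t) = -t*(t + t²)
U(M) = 18 + M (U(M) = (M + (-3)²*(-1 - 1*(-3)))*1 = (M + 9*(-1 + 3))*1 = (M + 9*2)*1 = (M + 18)*1 = (18 + M)*1 = 18 + M)
(19*8)*U(1) = (19*8)*(18 + 1) = 152*19 = 2888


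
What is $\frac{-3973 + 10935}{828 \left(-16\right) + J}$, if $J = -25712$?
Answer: $- \frac{3481}{19480} \approx -0.1787$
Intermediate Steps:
$\frac{-3973 + 10935}{828 \left(-16\right) + J} = \frac{-3973 + 10935}{828 \left(-16\right) - 25712} = \frac{6962}{-13248 - 25712} = \frac{6962}{-38960} = 6962 \left(- \frac{1}{38960}\right) = - \frac{3481}{19480}$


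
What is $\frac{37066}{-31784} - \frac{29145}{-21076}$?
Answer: $\frac{4535677}{20933737} \approx 0.21667$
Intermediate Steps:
$\frac{37066}{-31784} - \frac{29145}{-21076} = 37066 \left(- \frac{1}{31784}\right) - - \frac{29145}{21076} = - \frac{18533}{15892} + \frac{29145}{21076} = \frac{4535677}{20933737}$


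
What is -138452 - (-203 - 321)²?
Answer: -413028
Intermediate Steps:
-138452 - (-203 - 321)² = -138452 - 1*(-524)² = -138452 - 1*274576 = -138452 - 274576 = -413028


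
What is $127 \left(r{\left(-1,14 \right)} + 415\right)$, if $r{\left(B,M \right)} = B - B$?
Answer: $52705$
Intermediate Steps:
$r{\left(B,M \right)} = 0$
$127 \left(r{\left(-1,14 \right)} + 415\right) = 127 \left(0 + 415\right) = 127 \cdot 415 = 52705$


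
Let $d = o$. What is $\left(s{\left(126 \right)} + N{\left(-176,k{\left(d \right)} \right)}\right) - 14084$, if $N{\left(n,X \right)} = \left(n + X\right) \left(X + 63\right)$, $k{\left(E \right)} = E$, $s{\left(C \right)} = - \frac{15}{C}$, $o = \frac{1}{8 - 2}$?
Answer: $- \frac{6348113}{252} \approx -25191.0$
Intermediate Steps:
$o = \frac{1}{6} \approx 0.16667$
$d = \frac{1}{6} \approx 0.16667$
$N{\left(n,X \right)} = \left(63 + X\right) \left(X + n\right)$ ($N{\left(n,X \right)} = \left(X + n\right) \left(63 + X\right) = \left(63 + X\right) \left(X + n\right)$)
$\left(s{\left(126 \right)} + N{\left(-176,k{\left(d \right)} \right)}\right) - 14084 = \left(- \frac{15}{126} + \left(\left(\frac{1}{6}\right)^{2} + 63 \cdot \frac{1}{6} + 63 \left(-176\right) + \frac{1}{6} \left(-176\right)\right)\right) - 14084 = \left(\left(-15\right) \frac{1}{126} + \left(\frac{1}{36} + \frac{21}{2} - 11088 - \frac{88}{3}\right)\right) - 14084 = \left(- \frac{5}{42} - \frac{399845}{36}\right) - 14084 = - \frac{2798945}{252} - 14084 = - \frac{6348113}{252}$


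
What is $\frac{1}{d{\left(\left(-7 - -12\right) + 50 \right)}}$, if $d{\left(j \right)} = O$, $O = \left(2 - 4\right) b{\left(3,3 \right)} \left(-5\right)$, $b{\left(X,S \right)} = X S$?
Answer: $\frac{1}{90} \approx 0.011111$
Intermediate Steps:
$b{\left(X,S \right)} = S X$
$O = 90$ ($O = \left(2 - 4\right) 3 \cdot 3 \left(-5\right) = - 2 \cdot 9 \left(-5\right) = \left(-2\right) \left(-45\right) = 90$)
$d{\left(j \right)} = 90$
$\frac{1}{d{\left(\left(-7 - -12\right) + 50 \right)}} = \frac{1}{90}$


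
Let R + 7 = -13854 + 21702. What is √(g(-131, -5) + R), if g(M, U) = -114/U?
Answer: √196595/5 ≈ 88.678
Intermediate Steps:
R = 7841 (R = -7 + (-13854 + 21702) = -7 + 7848 = 7841)
√(g(-131, -5) + R) = √(-114/(-5) + 7841) = √(-114*(-⅕) + 7841) = √(114/5 + 7841) = √(39319/5) = √196595/5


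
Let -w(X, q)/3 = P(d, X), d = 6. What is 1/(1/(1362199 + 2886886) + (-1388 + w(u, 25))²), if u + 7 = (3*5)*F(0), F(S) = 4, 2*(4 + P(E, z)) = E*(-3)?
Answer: 4249085/7732489132086 ≈ 5.4951e-7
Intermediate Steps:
P(E, z) = -4 - 3*E/2 (P(E, z) = -4 + (E*(-3))/2 = -4 + (-3*E)/2 = -4 - 3*E/2)
u = 53 (u = -7 + (3*5)*4 = -7 + 15*4 = -7 + 60 = 53)
w(X, q) = 39 (w(X, q) = -3*(-4 - 3/2*6) = -3*(-4 - 9) = -3*(-13) = 39)
1/(1/(1362199 + 2886886) + (-1388 + w(u, 25))²) = 1/(1/(1362199 + 2886886) + (-1388 + 39)²) = 1/(1/4249085 + (-1349)²) = 1/(1/4249085 + 1819801) = 1/(7732489132086/4249085) = 4249085/7732489132086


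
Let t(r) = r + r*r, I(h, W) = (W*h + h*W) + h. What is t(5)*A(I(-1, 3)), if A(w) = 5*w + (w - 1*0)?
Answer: -1260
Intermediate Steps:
I(h, W) = h + 2*W*h (I(h, W) = (W*h + W*h) + h = 2*W*h + h = h + 2*W*h)
A(w) = 6*w (A(w) = 5*w + (w + 0) = 5*w + w = 6*w)
t(r) = r + r**2
t(5)*A(I(-1, 3)) = (5*(1 + 5))*(6*(-(1 + 2*3))) = (5*6)*(6*(-(1 + 6))) = 30*(6*(-1*7)) = 30*(6*(-7)) = 30*(-42) = -1260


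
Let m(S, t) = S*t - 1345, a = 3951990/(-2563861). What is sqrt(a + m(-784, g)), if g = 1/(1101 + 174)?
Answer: I*sqrt(575820745070514481239)/653784555 ≈ 36.704*I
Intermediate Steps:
a = -3951990/2563861 (a = 3951990*(-1/2563861) = -3951990/2563861 ≈ -1.5414)
g = 1/1275 ≈ 0.00078431
m(S, t) = -1345 + S*t
sqrt(a + m(-784, g)) = sqrt(-3951990/2563861 + (-1345 - 784*1/1275)) = sqrt(-3951990/2563861 + (-1345 - 784/1275)) = sqrt(-3951990/2563861 - 1715659/1275) = sqrt(-4403749986649/3268922775) = I*sqrt(575820745070514481239)/653784555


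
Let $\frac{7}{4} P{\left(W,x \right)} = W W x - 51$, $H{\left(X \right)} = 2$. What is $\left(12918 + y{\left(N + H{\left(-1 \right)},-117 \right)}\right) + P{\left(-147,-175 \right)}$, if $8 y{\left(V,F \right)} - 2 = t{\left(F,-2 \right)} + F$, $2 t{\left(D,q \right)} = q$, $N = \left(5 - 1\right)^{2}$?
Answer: $- \frac{30072359}{14} \approx -2.148 \cdot 10^{6}$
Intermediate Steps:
$P{\left(W,x \right)} = - \frac{204}{7} + \frac{4 x W^{2}}{7}$ ($P{\left(W,x \right)} = \frac{4 \left(W W x - 51\right)}{7} = \frac{4 \left(W^{2} x - 51\right)}{7} = \frac{4 \left(x W^{2} - 51\right)}{7} = \frac{4 \left(-51 + x W^{2}\right)}{7} = - \frac{204}{7} + \frac{4 x W^{2}}{7}$)
$N = 16$ ($N = 4^{2} = 16$)
$t{\left(D,q \right)} = \frac{q}{2}$
$y{\left(V,F \right)} = \frac{1}{8} + \frac{F}{8}$ ($y{\left(V,F \right)} = \frac{1}{4} + \frac{\frac{1}{2} \left(-2\right) + F}{8} = \frac{1}{4} + \frac{-1 + F}{8} = \frac{1}{4} + \left(- \frac{1}{8} + \frac{F}{8}\right) = \frac{1}{8} + \frac{F}{8}$)
$\left(12918 + y{\left(N + H{\left(-1 \right)},-117 \right)}\right) + P{\left(-147,-175 \right)} = \left(12918 + \left(\frac{1}{8} + \frac{1}{8} \left(-117\right)\right)\right) + \left(- \frac{204}{7} + \frac{4}{7} \left(-175\right) \left(-147\right)^{2}\right) = \left(12918 + \left(\frac{1}{8} - \frac{117}{8}\right)\right) + \left(- \frac{204}{7} + \frac{4}{7} \left(-175\right) 21609\right) = \left(12918 - \frac{29}{2}\right) - \frac{15126504}{7} = \frac{25807}{2} - \frac{15126504}{7} = - \frac{30072359}{14}$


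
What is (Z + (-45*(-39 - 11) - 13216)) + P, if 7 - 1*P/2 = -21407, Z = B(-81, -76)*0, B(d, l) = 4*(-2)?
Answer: 31862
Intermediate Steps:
B(d, l) = -8
Z = 0 (Z = -8*0 = 0)
P = 42828 (P = 14 - 2*(-21407) = 14 + 42814 = 42828)
(Z + (-45*(-39 - 11) - 13216)) + P = (0 + (-45*(-39 - 11) - 13216)) + 42828 = (0 + (-45*(-50) - 13216)) + 42828 = (0 + (2250 - 13216)) + 42828 = (0 - 10966) + 42828 = -10966 + 42828 = 31862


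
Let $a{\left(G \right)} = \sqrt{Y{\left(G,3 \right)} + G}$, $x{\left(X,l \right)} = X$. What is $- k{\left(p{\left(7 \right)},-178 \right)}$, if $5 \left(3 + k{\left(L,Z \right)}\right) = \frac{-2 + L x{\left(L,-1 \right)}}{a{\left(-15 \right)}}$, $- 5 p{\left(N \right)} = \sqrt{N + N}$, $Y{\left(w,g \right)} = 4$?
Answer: $3 - \frac{36 i \sqrt{11}}{1375} \approx 3.0 - 0.086835 i$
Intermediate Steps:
$p{\left(N \right)} = - \frac{\sqrt{2} \sqrt{N}}{5}$ ($p{\left(N \right)} = - \frac{\sqrt{N + N}}{5} = - \frac{\sqrt{2 N}}{5} = - \frac{\sqrt{2} \sqrt{N}}{5}$)
$a{\left(G \right)} = \sqrt{4 + G}$
$k{\left(L,Z \right)} = -3 - \frac{i \sqrt{11} \left(-2 + L^{2}\right)}{55}$ ($k{\left(L,Z \right)} = -3 + \frac{\left(-2 + L L\right) \frac{1}{\sqrt{4 - 15}}}{5} = -3 + \frac{\left(-2 + L^{2}\right) \frac{1}{\sqrt{-11}}}{5} = -3 + \frac{\left(-2 + L^{2}\right) \frac{1}{i \sqrt{11}}}{5} = -3 + \frac{\left(-2 + L^{2}\right) \left(- \frac{i \sqrt{11}}{11}\right)}{5} = -3 + \frac{\left(- \frac{1}{11}\right) i \sqrt{11} \left(-2 + L^{2}\right)}{5} = -3 - \frac{i \sqrt{11} \left(-2 + L^{2}\right)}{55}$)
$- k{\left(p{\left(7 \right)},-178 \right)} = - \frac{i \sqrt{11} \left(2 - \left(- \frac{\sqrt{2} \sqrt{7}}{5}\right)^{2} + 15 i \sqrt{11}\right)}{55} = - \frac{i \sqrt{11} \left(2 - \left(- \frac{\sqrt{14}}{5}\right)^{2} + 15 i \sqrt{11}\right)}{55} = - \frac{i \sqrt{11} \left(2 - \frac{14}{25} + 15 i \sqrt{11}\right)}{55} = - \frac{i \sqrt{11} \left(\frac{36}{25} + 15 i \sqrt{11}\right)}{55}$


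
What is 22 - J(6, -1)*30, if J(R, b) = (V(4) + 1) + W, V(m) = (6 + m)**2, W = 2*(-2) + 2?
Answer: -2948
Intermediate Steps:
W = -2 (W = -4 + 2 = -2)
J(R, b) = 99 (J(R, b) = ((6 + 4)**2 + 1) - 2 = (10**2 + 1) - 2 = (100 + 1) - 2 = 101 - 2 = 99)
22 - J(6, -1)*30 = 22 - 1*99*30 = 22 - 99*30 = 22 - 2970 = -2948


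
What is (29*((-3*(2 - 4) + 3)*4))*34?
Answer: 35496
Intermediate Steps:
(29*((-3*(2 - 4) + 3)*4))*34 = (29*((-3*(-2) + 3)*4))*34 = (29*((6 + 3)*4))*34 = (29*(9*4))*34 = (29*36)*34 = 1044*34 = 35496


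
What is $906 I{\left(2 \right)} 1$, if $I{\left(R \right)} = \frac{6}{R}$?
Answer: $2718$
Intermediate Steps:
$906 I{\left(2 \right)} 1 = 906 \cdot \frac{6}{2} \cdot 1 = 906 \cdot 6 \cdot \frac{1}{2} \cdot 1 = 906 \cdot 3 \cdot 1 = 906 \cdot 3 = 2718$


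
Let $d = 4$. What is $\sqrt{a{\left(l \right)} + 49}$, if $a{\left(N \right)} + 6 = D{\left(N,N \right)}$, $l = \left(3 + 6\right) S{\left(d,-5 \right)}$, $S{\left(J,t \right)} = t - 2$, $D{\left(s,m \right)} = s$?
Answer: $2 i \sqrt{5} \approx 4.4721 i$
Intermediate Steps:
$S{\left(J,t \right)} = -2 + t$
$l = -63$ ($l = \left(3 + 6\right) \left(-2 - 5\right) = 9 \left(-7\right) = -63$)
$a{\left(N \right)} = -6 + N$
$\sqrt{a{\left(l \right)} + 49} = \sqrt{\left(-6 - 63\right) + 49} = \sqrt{-69 + 49} = \sqrt{-20} = 2 i \sqrt{5}$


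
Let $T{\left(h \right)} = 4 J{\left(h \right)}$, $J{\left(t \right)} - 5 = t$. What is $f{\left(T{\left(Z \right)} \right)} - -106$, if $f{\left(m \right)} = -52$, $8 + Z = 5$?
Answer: $54$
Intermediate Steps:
$Z = -3$ ($Z = -8 + 5 = -3$)
$J{\left(t \right)} = 5 + t$
$T{\left(h \right)} = 20 + 4 h$ ($T{\left(h \right)} = 4 \left(5 + h\right) = 20 + 4 h$)
$f{\left(T{\left(Z \right)} \right)} - -106 = -52 - -106 = -52 + 106 = 54$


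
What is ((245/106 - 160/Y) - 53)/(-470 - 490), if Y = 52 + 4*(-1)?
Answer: 17179/305280 ≈ 0.056273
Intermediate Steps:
Y = 48 (Y = 52 - 4 = 48)
((245/106 - 160/Y) - 53)/(-470 - 490) = ((245/106 - 160/48) - 53)/(-470 - 490) = ((245*(1/106) - 160*1/48) - 53)/(-960) = ((245/106 - 10/3) - 53)*(-1/960) = (-325/318 - 53)*(-1/960) = -17179/318*(-1/960) = 17179/305280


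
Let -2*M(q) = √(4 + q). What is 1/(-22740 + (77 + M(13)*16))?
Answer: -22663/513610481 + 8*√17/513610481 ≈ -4.4061e-5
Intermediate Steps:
M(q) = -√(4 + q)/2
1/(-22740 + (77 + M(13)*16)) = 1/(-22740 + (77 - √(4 + 13)/2*16)) = 1/(-22740 + (77 - √17/2*16)) = 1/(-22740 + (77 - 8*√17)) = 1/(-22663 - 8*√17)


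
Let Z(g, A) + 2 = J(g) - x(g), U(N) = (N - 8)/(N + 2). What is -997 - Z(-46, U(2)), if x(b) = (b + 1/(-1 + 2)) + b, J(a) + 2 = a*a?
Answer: -3200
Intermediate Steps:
J(a) = -2 + a**2 (J(a) = -2 + a*a = -2 + a**2)
x(b) = 1 + 2*b (x(b) = (b + 1/1) + b = (b + 1) + b = (1 + b) + b = 1 + 2*b)
U(N) = (-8 + N)/(2 + N)
Z(g, A) = -5 + g**2 - 2*g (Z(g, A) = -2 + ((-2 + g**2) - (1 + 2*g)) = -2 + ((-2 + g**2) + (-1 - 2*g)) = -2 + (-3 + g**2 - 2*g) = -5 + g**2 - 2*g)
-997 - Z(-46, U(2)) = -997 - (-5 + (-46)**2 - 2*(-46)) = -997 - (-5 + 2116 + 92) = -997 - 1*2203 = -997 - 2203 = -3200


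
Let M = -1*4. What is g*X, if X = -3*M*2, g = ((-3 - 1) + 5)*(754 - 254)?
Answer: 12000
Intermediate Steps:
M = -4
g = 500 (g = (-4 + 5)*500 = 1*500 = 500)
X = 24 (X = -3*(-4)*2 = 12*2 = 24)
g*X = 500*24 = 12000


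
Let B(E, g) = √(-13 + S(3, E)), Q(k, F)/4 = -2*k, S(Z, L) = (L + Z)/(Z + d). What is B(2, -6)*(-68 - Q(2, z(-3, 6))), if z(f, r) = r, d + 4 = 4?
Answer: -52*I*√102/3 ≈ -175.06*I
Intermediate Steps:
d = 0 (d = -4 + 4 = 0)
S(Z, L) = (L + Z)/Z (S(Z, L) = (L + Z)/(Z + 0) = (L + Z)/Z)
Q(k, F) = -8*k (Q(k, F) = 4*(-2*k) = -8*k)
B(E, g) = √(-12 + E/3) (B(E, g) = √(-13 + (E + 3)/3) = √(-13 + (3 + E)/3) = √(-13 + (1 + E/3)) = √(-12 + E/3))
B(2, -6)*(-68 - Q(2, z(-3, 6))) = (√(-108 + 3*2)/3)*(-68 - (-8)*2) = (√(-108 + 6)/3)*(-68 - 1*(-16)) = (√(-102)/3)*(-68 + 16) = ((I*√102)/3)*(-52) = (I*√102/3)*(-52) = -52*I*√102/3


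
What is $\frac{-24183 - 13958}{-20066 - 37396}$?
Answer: $\frac{38141}{57462} \approx 0.66376$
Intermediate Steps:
$\frac{-24183 - 13958}{-20066 - 37396} = - \frac{38141}{-57462} = \left(-38141\right) \left(- \frac{1}{57462}\right) = \frac{38141}{57462}$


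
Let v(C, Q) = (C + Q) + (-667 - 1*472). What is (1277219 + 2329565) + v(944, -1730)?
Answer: 3604859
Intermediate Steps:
v(C, Q) = -1139 + C + Q (v(C, Q) = (C + Q) + (-667 - 472) = (C + Q) - 1139 = -1139 + C + Q)
(1277219 + 2329565) + v(944, -1730) = (1277219 + 2329565) + (-1139 + 944 - 1730) = 3606784 - 1925 = 3604859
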